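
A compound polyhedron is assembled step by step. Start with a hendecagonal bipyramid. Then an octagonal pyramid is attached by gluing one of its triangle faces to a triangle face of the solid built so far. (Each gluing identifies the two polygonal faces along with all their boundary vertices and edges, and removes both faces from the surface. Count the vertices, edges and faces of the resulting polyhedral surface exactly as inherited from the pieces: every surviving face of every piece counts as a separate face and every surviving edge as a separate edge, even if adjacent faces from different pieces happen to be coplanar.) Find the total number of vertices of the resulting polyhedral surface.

19

A hendecagonal bipyramid: V=13, E=33, F=22.
Attach an octagonal pyramid (V=9, E=16, F=9) along a 3-gon: merge 3 vertices and 3 edges, delete both glued faces → V=19, E=46, F=29.
Check: V − E + F = 19 − 46 + 29 = 2.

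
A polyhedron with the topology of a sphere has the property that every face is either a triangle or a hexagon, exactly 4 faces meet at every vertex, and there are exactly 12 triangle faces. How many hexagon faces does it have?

Let x be the number of hexagons; then F = 12 + x.
Edge–face incidences: 2E = 3·12 + 6·x = 36 + 6x.
Every vertex has degree 4, so 4V = 2E.
Euler: V − E + F = 2 ⇒ (2E)/4 − E + (12 + x) = 2.
Multiply by 8: 2·(2E) − 4·(2E) + 8·(12 + x) = 16, i.e. 96 + 8x − 2·(36 + 6x) = 16.
Collecting terms: −4x + 24 = 16, so −4x = −8, so x = 2.
Then 2E = 36 + 6·2 = 48, so E = 24, V = 2E/4 = 12, F = 12 + 2 = 14.

2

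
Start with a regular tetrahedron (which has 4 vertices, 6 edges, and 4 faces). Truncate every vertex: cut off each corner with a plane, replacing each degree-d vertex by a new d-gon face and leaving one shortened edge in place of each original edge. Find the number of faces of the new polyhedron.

Truncation replaces each original edge-end by a new vertex, so V′ = 2E = 12.
Each original edge survives, and each old vertex of degree d contributes d new edges; summing degrees gives Σd = 2E, so E′ = E + 2E = 3E = 18.
Each original face survives and each original vertex becomes one new face: F′ = F + V = 8.

8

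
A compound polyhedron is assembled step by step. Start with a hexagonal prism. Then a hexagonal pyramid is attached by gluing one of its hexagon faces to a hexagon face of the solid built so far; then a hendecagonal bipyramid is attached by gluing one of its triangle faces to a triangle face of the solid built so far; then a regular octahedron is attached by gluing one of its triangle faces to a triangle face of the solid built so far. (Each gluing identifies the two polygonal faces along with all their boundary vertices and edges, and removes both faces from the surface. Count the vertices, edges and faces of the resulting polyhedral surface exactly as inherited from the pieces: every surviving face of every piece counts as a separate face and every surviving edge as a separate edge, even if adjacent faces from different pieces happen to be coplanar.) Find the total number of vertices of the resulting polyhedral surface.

26

A hexagonal prism: V=12, E=18, F=8.
Attach a hexagonal pyramid (V=7, E=12, F=7) along a 6-gon: merge 6 vertices and 6 edges, delete both glued faces → V=13, E=24, F=13.
Attach a hendecagonal bipyramid (V=13, E=33, F=22) along a 3-gon: merge 3 vertices and 3 edges, delete both glued faces → V=23, E=54, F=33.
Attach a regular octahedron (V=6, E=12, F=8) along a 3-gon: merge 3 vertices and 3 edges, delete both glued faces → V=26, E=63, F=39.
Check: V − E + F = 26 − 63 + 39 = 2.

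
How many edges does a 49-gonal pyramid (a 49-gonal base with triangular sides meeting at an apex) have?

A pyramid on an n-gon base has one n-gon and n triangles: V = 49 + 1 = 50, E = 2·49 = 98, F = 49 + 1 = 50.
Check: V − E + F = 50 − 98 + 50 = 2.

98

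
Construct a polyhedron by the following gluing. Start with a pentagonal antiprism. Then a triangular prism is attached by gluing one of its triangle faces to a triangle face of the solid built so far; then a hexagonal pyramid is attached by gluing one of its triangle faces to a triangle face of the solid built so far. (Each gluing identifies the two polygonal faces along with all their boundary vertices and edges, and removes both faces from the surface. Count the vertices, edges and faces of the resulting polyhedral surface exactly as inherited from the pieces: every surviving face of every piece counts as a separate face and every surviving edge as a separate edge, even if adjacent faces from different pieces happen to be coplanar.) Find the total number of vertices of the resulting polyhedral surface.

17

A pentagonal antiprism: V=10, E=20, F=12.
Attach a triangular prism (V=6, E=9, F=5) along a 3-gon: merge 3 vertices and 3 edges, delete both glued faces → V=13, E=26, F=15.
Attach a hexagonal pyramid (V=7, E=12, F=7) along a 3-gon: merge 3 vertices and 3 edges, delete both glued faces → V=17, E=35, F=20.
Check: V − E + F = 17 − 35 + 20 = 2.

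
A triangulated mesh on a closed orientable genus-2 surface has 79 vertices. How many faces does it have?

162

χ = 2 − 2·2 = -2, and every face is a triangle so 3F = 2E.
V − E + F = -2 with E = 3F/2 gives 79 − (3/2 − 1)·F = -2, so F = 162 and E = 243.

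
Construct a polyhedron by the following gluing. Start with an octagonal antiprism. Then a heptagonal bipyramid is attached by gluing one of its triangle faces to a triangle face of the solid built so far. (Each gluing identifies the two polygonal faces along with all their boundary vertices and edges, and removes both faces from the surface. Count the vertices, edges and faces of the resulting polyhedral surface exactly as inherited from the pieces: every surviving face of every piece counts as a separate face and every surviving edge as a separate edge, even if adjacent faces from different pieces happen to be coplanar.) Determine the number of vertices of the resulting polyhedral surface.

22

An octagonal antiprism: V=16, E=32, F=18.
Attach a heptagonal bipyramid (V=9, E=21, F=14) along a 3-gon: merge 3 vertices and 3 edges, delete both glued faces → V=22, E=50, F=30.
Check: V − E + F = 22 − 50 + 30 = 2.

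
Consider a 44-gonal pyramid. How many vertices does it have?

45

A pyramid on an n-gon base has one n-gon and n triangles: V = 44 + 1 = 45, E = 2·44 = 88, F = 44 + 1 = 45.
Check: V − E + F = 45 − 88 + 45 = 2.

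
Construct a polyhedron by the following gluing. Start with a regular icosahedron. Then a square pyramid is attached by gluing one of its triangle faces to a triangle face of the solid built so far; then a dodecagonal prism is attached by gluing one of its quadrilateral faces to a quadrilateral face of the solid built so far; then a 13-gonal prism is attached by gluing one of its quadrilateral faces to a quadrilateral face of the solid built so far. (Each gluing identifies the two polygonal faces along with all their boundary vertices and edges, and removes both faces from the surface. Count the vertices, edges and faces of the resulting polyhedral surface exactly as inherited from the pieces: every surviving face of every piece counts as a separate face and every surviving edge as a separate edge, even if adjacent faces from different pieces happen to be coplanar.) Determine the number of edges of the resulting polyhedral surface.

A regular icosahedron: V=12, E=30, F=20.
Attach a square pyramid (V=5, E=8, F=5) along a 3-gon: merge 3 vertices and 3 edges, delete both glued faces → V=14, E=35, F=23.
Attach a dodecagonal prism (V=24, E=36, F=14) along a 4-gon: merge 4 vertices and 4 edges, delete both glued faces → V=34, E=67, F=35.
Attach a 13-gonal prism (V=26, E=39, F=15) along a 4-gon: merge 4 vertices and 4 edges, delete both glued faces → V=56, E=102, F=48.
Check: V − E + F = 56 − 102 + 48 = 2.

102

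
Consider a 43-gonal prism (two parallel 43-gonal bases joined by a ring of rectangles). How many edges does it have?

A prism on an n-gon has two n-gon bases and n rectangular sides: V = 2·43 = 86, E = 3·43 = 129, F = 43 + 2 = 45.
Check: V − E + F = 86 − 129 + 45 = 2.

129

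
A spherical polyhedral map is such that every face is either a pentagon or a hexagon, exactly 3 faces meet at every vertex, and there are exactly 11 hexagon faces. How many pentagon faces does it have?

Let x be the number of pentagons; then F = 11 + x.
Edge–face incidences: 2E = 6·11 + 5·x = 66 + 5x.
Every vertex has degree 3, so 3V = 2E.
Euler: V − E + F = 2 ⇒ (2E)/3 − E + (11 + x) = 2.
Multiply by 6: 2·(2E) − 3·(2E) + 6·(11 + x) = 12, i.e. 66 + 6x − (66 + 5x) = 12.
Collecting terms: x = 12.
Then 2E = 66 + 5·12 = 126, so E = 63, V = 2E/3 = 42, F = 11 + 12 = 23.

12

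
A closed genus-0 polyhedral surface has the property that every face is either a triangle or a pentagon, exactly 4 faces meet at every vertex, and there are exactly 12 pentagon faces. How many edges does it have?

Let x be the number of triangles; then F = 12 + x.
Edge–face incidences: 2E = 5·12 + 3·x = 60 + 3x.
Every vertex has degree 4, so 4V = 2E.
Euler: V − E + F = 2 ⇒ (2E)/4 − E + (12 + x) = 2.
Multiply by 8: 2·(2E) − 4·(2E) + 8·(12 + x) = 16, i.e. 96 + 8x − 2·(60 + 3x) = 16.
Collecting terms: 2x − 24 = 16, so 2x = 40, so x = 20.
Then 2E = 60 + 3·20 = 120, so E = 60, V = 2E/4 = 30, F = 12 + 20 = 32.

60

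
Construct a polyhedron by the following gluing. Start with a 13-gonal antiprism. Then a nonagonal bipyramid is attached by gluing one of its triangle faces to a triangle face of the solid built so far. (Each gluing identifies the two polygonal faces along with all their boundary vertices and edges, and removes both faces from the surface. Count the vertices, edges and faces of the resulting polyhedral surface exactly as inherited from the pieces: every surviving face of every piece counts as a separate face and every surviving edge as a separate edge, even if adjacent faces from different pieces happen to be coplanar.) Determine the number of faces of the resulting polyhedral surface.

44

A 13-gonal antiprism: V=26, E=52, F=28.
Attach a nonagonal bipyramid (V=11, E=27, F=18) along a 3-gon: merge 3 vertices and 3 edges, delete both glued faces → V=34, E=76, F=44.
Check: V − E + F = 34 − 76 + 44 = 2.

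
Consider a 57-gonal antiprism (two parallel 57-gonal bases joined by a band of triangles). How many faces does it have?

116

An antiprism on an n-gon has two n-gon caps and 2n triangles: V = 2·57 = 114, E = 4·57 = 228, F = 2·57 + 2 = 116.
Check: V − E + F = 114 − 228 + 116 = 2.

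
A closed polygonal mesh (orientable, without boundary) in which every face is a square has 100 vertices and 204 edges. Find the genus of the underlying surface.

Every face is a square and each edge borders two faces, so 4F = 2·204, giving F = 102.
χ = V − E + F = 100 − 204 + 102 = -2.
For a closed orientable surface χ = 2 − 2g, so g = (2 − (-2))/2 = 2.

2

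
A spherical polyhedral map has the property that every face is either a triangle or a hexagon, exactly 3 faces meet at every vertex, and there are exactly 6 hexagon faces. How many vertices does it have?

16

Let x be the number of triangles; then F = 6 + x.
Edge–face incidences: 2E = 6·6 + 3·x = 36 + 3x.
Every vertex has degree 3, so 3V = 2E.
Euler: V − E + F = 2 ⇒ (2E)/3 − E + (6 + x) = 2.
Multiply by 6: 2·(2E) − 3·(2E) + 6·(6 + x) = 12, i.e. 36 + 6x − (36 + 3x) = 12.
Collecting terms: 3x = 12, so x = 4.
Then 2E = 36 + 3·4 = 48, so E = 24, V = 2E/3 = 16, F = 6 + 4 = 10.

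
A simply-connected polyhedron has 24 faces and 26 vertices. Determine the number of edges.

48

Here V − E + F = 2.
E = V + F − (2) = 26 + 24 − (2) = 48.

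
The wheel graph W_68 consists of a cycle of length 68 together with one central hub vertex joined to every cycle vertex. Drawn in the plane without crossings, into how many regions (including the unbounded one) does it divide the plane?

W_68 has V = 68 + 1 = 69 vertices and E = 2·68 = 136 edges.
By Euler's formula F = 2 − V + E = 2 − 69 + 136 = 69.

69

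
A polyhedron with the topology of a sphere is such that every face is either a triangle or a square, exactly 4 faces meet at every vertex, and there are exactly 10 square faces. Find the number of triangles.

Let x be the number of triangles; then F = 10 + x.
Edge–face incidences: 2E = 4·10 + 3·x = 40 + 3x.
Every vertex has degree 4, so 4V = 2E.
Euler: V − E + F = 2 ⇒ (2E)/4 − E + (10 + x) = 2.
Multiply by 8: 2·(2E) − 4·(2E) + 8·(10 + x) = 16, i.e. 80 + 8x − 2·(40 + 3x) = 16.
Collecting terms: 2x = 16, so x = 8.
Then 2E = 40 + 3·8 = 64, so E = 32, V = 2E/4 = 16, F = 10 + 8 = 18.

8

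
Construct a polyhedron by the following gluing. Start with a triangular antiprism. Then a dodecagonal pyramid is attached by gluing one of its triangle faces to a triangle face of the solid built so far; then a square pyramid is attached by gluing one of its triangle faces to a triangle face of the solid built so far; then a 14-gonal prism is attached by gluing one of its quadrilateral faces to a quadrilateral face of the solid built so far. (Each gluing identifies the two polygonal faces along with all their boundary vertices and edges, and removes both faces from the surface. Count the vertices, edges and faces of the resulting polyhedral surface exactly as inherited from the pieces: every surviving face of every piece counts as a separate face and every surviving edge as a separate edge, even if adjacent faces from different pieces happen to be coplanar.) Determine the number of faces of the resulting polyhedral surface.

36

A triangular antiprism: V=6, E=12, F=8.
Attach a dodecagonal pyramid (V=13, E=24, F=13) along a 3-gon: merge 3 vertices and 3 edges, delete both glued faces → V=16, E=33, F=19.
Attach a square pyramid (V=5, E=8, F=5) along a 3-gon: merge 3 vertices and 3 edges, delete both glued faces → V=18, E=38, F=22.
Attach a 14-gonal prism (V=28, E=42, F=16) along a 4-gon: merge 4 vertices and 4 edges, delete both glued faces → V=42, E=76, F=36.
Check: V − E + F = 42 − 76 + 36 = 2.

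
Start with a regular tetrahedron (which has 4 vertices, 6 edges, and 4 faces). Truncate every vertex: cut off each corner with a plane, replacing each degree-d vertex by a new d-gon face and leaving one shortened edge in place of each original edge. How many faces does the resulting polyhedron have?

8

Truncation replaces each original edge-end by a new vertex, so V′ = 2E = 12.
Each original edge survives, and each old vertex of degree d contributes d new edges; summing degrees gives Σd = 2E, so E′ = E + 2E = 3E = 18.
Each original face survives and each original vertex becomes one new face: F′ = F + V = 8.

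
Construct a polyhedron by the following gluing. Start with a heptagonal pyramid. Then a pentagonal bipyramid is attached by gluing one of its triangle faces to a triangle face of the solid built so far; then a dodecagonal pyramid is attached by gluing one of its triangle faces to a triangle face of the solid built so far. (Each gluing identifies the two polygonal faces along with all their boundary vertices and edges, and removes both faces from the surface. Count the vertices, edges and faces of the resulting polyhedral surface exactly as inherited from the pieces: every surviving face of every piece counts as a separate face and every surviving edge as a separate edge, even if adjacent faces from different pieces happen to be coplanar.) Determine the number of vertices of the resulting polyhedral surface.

22

A heptagonal pyramid: V=8, E=14, F=8.
Attach a pentagonal bipyramid (V=7, E=15, F=10) along a 3-gon: merge 3 vertices and 3 edges, delete both glued faces → V=12, E=26, F=16.
Attach a dodecagonal pyramid (V=13, E=24, F=13) along a 3-gon: merge 3 vertices and 3 edges, delete both glued faces → V=22, E=47, F=27.
Check: V − E + F = 22 − 47 + 27 = 2.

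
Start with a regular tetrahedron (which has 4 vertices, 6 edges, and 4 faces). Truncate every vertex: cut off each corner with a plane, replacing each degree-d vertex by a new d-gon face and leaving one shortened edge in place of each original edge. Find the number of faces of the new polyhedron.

8

Truncation replaces each original edge-end by a new vertex, so V′ = 2E = 12.
Each original edge survives, and each old vertex of degree d contributes d new edges; summing degrees gives Σd = 2E, so E′ = E + 2E = 3E = 18.
Each original face survives and each original vertex becomes one new face: F′ = F + V = 8.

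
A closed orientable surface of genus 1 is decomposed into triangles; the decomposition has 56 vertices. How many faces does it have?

χ = 2 − 2·1 = 0, and every face is a triangle so 3F = 2E.
V − E + F = 0 with E = 3F/2 gives 56 − (3/2 − 1)·F = 0, so F = 112 and E = 168.

112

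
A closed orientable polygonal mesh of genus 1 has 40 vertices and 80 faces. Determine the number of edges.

For a closed orientable surface of genus 1, χ = 2 − 2·1 = 0.
E = V + F − (0) = 40 + 80 − (0) = 120.

120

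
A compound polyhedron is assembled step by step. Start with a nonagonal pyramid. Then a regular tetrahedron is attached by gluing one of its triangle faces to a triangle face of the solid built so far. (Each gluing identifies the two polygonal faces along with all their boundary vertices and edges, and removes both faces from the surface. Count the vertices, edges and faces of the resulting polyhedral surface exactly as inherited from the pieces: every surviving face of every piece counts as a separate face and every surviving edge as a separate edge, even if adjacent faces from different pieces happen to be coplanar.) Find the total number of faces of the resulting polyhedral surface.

12

A nonagonal pyramid: V=10, E=18, F=10.
Attach a regular tetrahedron (V=4, E=6, F=4) along a 3-gon: merge 3 vertices and 3 edges, delete both glued faces → V=11, E=21, F=12.
Check: V − E + F = 11 − 21 + 12 = 2.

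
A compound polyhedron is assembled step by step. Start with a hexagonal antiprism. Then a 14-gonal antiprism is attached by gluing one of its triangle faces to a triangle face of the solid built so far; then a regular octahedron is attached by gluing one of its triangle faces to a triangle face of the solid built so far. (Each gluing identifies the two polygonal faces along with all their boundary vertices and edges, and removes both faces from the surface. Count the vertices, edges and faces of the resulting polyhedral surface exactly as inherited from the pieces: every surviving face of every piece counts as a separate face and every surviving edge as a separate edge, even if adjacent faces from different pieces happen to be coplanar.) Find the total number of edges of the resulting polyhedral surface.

A hexagonal antiprism: V=12, E=24, F=14.
Attach a 14-gonal antiprism (V=28, E=56, F=30) along a 3-gon: merge 3 vertices and 3 edges, delete both glued faces → V=37, E=77, F=42.
Attach a regular octahedron (V=6, E=12, F=8) along a 3-gon: merge 3 vertices and 3 edges, delete both glued faces → V=40, E=86, F=48.
Check: V − E + F = 40 − 86 + 48 = 2.

86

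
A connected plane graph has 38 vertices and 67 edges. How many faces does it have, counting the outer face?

31

Euler's formula for a connected plane graph: V − E + F = 2, so F = 2 − 38 + 67 = 31.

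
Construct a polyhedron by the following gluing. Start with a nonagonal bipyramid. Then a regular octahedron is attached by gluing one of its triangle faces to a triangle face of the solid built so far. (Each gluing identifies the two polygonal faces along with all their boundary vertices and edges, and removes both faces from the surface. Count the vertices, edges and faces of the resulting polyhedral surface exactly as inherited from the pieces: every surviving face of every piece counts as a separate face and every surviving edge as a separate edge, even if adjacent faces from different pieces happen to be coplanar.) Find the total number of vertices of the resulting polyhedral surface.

A nonagonal bipyramid: V=11, E=27, F=18.
Attach a regular octahedron (V=6, E=12, F=8) along a 3-gon: merge 3 vertices and 3 edges, delete both glued faces → V=14, E=36, F=24.
Check: V − E + F = 14 − 36 + 24 = 2.

14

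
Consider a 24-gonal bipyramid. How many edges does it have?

72

A bipyramid over an n-gon has 2n triangular faces and n + 2 vertices: V = 24 + 2 = 26, E = 3·24 = 72, F = 2·24 = 48.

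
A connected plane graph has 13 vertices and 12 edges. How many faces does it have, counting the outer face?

1

Euler's formula for a connected plane graph: V − E + F = 2, so F = 2 − 13 + 12 = 1.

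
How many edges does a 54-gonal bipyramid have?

162

A bipyramid over an n-gon has 2n triangular faces and n + 2 vertices: V = 54 + 2 = 56, E = 3·54 = 162, F = 2·54 = 108.
Check: V − E + F = 56 − 162 + 108 = 2.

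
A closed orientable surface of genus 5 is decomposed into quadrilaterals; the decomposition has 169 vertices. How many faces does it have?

177

χ = 2 − 2·5 = -8, and every face is a square so 4F = 2E.
V − E + F = -8 with E = 4F/2 gives 169 − (4/2 − 1)·F = -8, so F = 177 and E = 354.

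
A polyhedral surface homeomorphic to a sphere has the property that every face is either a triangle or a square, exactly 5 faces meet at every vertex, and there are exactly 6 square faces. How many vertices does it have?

24

Let x be the number of triangles; then F = 6 + x.
Edge–face incidences: 2E = 4·6 + 3·x = 24 + 3x.
Every vertex has degree 5, so 5V = 2E.
Euler: V − E + F = 2 ⇒ (2E)/5 − E + (6 + x) = 2.
Multiply by 10: 2·(2E) − 5·(2E) + 10·(6 + x) = 20, i.e. 60 + 10x − 3·(24 + 3x) = 20.
Collecting terms: x − 12 = 20, so x = 32.
Then 2E = 24 + 3·32 = 120, so E = 60, V = 2E/5 = 24, F = 6 + 32 = 38.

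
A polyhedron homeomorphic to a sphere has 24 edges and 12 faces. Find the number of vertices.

14

Here V − E + F = 2.
V = 2 + E − F = 2 + 24 − 12 = 14.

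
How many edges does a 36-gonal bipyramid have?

A bipyramid over an n-gon has 2n triangular faces and n + 2 vertices: V = 36 + 2 = 38, E = 3·36 = 108, F = 2·36 = 72.

108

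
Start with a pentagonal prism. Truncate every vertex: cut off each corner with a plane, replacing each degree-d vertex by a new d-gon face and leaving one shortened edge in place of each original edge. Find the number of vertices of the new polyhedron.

The base solid has V = 10, E = 15, F = 7.
Truncation replaces each original edge-end by a new vertex, so V′ = 2E = 30.
Each original edge survives, and each old vertex of degree d contributes d new edges; summing degrees gives Σd = 2E, so E′ = E + 2E = 3E = 45.
Each original face survives and each original vertex becomes one new face: F′ = F + V = 17.

30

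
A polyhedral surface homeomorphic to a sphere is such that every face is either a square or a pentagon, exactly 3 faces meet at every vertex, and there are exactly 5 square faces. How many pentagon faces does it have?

2

Let x be the number of pentagons; then F = 5 + x.
Edge–face incidences: 2E = 4·5 + 5·x = 20 + 5x.
Every vertex has degree 3, so 3V = 2E.
Euler: V − E + F = 2 ⇒ (2E)/3 − E + (5 + x) = 2.
Multiply by 6: 2·(2E) − 3·(2E) + 6·(5 + x) = 12, i.e. 30 + 6x − (20 + 5x) = 12.
Collecting terms: x + 10 = 12, so x = 2.
Then 2E = 20 + 5·2 = 30, so E = 15, V = 2E/3 = 10, F = 5 + 2 = 7.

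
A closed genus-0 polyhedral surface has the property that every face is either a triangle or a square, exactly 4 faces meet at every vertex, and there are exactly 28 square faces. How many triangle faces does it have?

8

Let x be the number of triangles; then F = 28 + x.
Edge–face incidences: 2E = 4·28 + 3·x = 112 + 3x.
Every vertex has degree 4, so 4V = 2E.
Euler: V − E + F = 2 ⇒ (2E)/4 − E + (28 + x) = 2.
Multiply by 8: 2·(2E) − 4·(2E) + 8·(28 + x) = 16, i.e. 224 + 8x − 2·(112 + 3x) = 16.
Collecting terms: 2x = 16, so x = 8.
Then 2E = 112 + 3·8 = 136, so E = 68, V = 2E/4 = 34, F = 28 + 8 = 36.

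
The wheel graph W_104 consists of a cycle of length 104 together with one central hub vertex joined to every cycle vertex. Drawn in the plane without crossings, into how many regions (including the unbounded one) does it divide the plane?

W_104 has V = 104 + 1 = 105 vertices and E = 2·104 = 208 edges.
By Euler's formula F = 2 − V + E = 2 − 105 + 208 = 105.

105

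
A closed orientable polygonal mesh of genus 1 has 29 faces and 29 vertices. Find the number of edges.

For a closed orientable surface of genus 1, χ = 2 − 2·1 = 0.
E = V + F − (0) = 29 + 29 − (0) = 58.

58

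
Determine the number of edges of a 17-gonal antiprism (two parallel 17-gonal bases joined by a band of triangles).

An antiprism on an n-gon has two n-gon caps and 2n triangles: V = 2·17 = 34, E = 4·17 = 68, F = 2·17 + 2 = 36.

68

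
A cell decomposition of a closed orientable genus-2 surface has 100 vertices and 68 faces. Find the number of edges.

170

For a closed orientable surface of genus 2, χ = 2 − 2·2 = -2.
E = V + F − (-2) = 100 + 68 − (-2) = 170.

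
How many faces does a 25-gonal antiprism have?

An antiprism on an n-gon has two n-gon caps and 2n triangles: V = 2·25 = 50, E = 4·25 = 100, F = 2·25 + 2 = 52.

52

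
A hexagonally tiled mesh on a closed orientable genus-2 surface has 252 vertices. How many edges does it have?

381

χ = 2 − 2·2 = -2, and every face is a hexagon so 6F = 2E.
V − E + F = -2 with E = 6F/2 gives 252 − (6/2 − 1)·F = -2, so F = 127 and E = 381.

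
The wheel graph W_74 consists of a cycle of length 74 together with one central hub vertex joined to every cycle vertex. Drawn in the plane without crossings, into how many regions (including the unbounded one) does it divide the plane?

75

W_74 has V = 74 + 1 = 75 vertices and E = 2·74 = 148 edges.
By Euler's formula F = 2 − V + E = 2 − 75 + 148 = 75.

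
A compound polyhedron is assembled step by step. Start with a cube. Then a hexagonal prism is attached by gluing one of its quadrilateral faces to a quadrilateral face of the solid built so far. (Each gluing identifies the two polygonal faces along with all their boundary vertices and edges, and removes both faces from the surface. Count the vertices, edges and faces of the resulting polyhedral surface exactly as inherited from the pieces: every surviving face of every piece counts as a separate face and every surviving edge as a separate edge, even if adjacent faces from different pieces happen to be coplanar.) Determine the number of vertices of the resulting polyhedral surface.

A cube: V=8, E=12, F=6.
Attach a hexagonal prism (V=12, E=18, F=8) along a 4-gon: merge 4 vertices and 4 edges, delete both glued faces → V=16, E=26, F=12.
Check: V − E + F = 16 − 26 + 12 = 2.

16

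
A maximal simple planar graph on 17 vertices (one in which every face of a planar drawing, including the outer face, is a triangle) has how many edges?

In a plane triangulation 3F = 2E and V − E + F = 2, so E = 3V − 6 = 3·17 − 6 = 45.

45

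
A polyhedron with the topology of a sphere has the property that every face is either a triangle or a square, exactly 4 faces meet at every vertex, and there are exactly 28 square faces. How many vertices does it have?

Let x be the number of triangles; then F = 28 + x.
Edge–face incidences: 2E = 4·28 + 3·x = 112 + 3x.
Every vertex has degree 4, so 4V = 2E.
Euler: V − E + F = 2 ⇒ (2E)/4 − E + (28 + x) = 2.
Multiply by 8: 2·(2E) − 4·(2E) + 8·(28 + x) = 16, i.e. 224 + 8x − 2·(112 + 3x) = 16.
Collecting terms: 2x = 16, so x = 8.
Then 2E = 112 + 3·8 = 136, so E = 68, V = 2E/4 = 34, F = 28 + 8 = 36.

34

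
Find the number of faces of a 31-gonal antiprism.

64

An antiprism on an n-gon has two n-gon caps and 2n triangles: V = 2·31 = 62, E = 4·31 = 124, F = 2·31 + 2 = 64.
Check: V − E + F = 62 − 124 + 64 = 2.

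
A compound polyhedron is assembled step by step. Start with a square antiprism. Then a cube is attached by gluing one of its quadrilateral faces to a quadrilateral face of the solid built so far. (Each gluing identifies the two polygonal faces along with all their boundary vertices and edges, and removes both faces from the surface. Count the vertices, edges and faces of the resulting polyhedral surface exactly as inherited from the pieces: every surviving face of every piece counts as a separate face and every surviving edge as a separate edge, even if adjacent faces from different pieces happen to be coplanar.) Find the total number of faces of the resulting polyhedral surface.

14

A square antiprism: V=8, E=16, F=10.
Attach a cube (V=8, E=12, F=6) along a 4-gon: merge 4 vertices and 4 edges, delete both glued faces → V=12, E=24, F=14.
Check: V − E + F = 12 − 24 + 14 = 2.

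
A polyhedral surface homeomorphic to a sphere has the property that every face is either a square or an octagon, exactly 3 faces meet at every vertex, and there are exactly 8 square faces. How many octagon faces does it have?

Let x be the number of octagons; then F = 8 + x.
Edge–face incidences: 2E = 4·8 + 8·x = 32 + 8x.
Every vertex has degree 3, so 3V = 2E.
Euler: V − E + F = 2 ⇒ (2E)/3 − E + (8 + x) = 2.
Multiply by 6: 2·(2E) − 3·(2E) + 6·(8 + x) = 12, i.e. 48 + 6x − (32 + 8x) = 12.
Collecting terms: −2x + 16 = 12, so −2x = −4, so x = 2.
Then 2E = 32 + 8·2 = 48, so E = 24, V = 2E/3 = 16, F = 8 + 2 = 10.

2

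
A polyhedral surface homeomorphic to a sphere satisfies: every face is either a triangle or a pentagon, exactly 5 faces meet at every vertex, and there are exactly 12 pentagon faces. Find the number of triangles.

Let x be the number of triangles; then F = 12 + x.
Edge–face incidences: 2E = 5·12 + 3·x = 60 + 3x.
Every vertex has degree 5, so 5V = 2E.
Euler: V − E + F = 2 ⇒ (2E)/5 − E + (12 + x) = 2.
Multiply by 10: 2·(2E) − 5·(2E) + 10·(12 + x) = 20, i.e. 120 + 10x − 3·(60 + 3x) = 20.
Collecting terms: x − 60 = 20, so x = 80.
Then 2E = 60 + 3·80 = 300, so E = 150, V = 2E/5 = 60, F = 12 + 80 = 92.

80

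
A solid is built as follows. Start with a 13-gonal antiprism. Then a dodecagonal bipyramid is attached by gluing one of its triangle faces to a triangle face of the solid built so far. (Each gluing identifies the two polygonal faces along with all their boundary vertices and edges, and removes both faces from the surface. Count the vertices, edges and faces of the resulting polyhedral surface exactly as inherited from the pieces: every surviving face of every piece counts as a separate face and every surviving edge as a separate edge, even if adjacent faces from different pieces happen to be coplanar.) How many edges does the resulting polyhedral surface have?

A 13-gonal antiprism: V=26, E=52, F=28.
Attach a dodecagonal bipyramid (V=14, E=36, F=24) along a 3-gon: merge 3 vertices and 3 edges, delete both glued faces → V=37, E=85, F=50.
Check: V − E + F = 37 − 85 + 50 = 2.

85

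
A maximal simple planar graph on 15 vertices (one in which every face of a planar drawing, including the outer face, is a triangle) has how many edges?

In a plane triangulation 3F = 2E and V − E + F = 2, so E = 3V − 6 = 3·15 − 6 = 39.

39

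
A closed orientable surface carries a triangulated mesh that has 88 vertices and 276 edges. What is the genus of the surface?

3

Every face is a triangle and each edge borders two faces, so 3F = 2·276, giving F = 184.
χ = V − E + F = 88 − 276 + 184 = -4.
For a closed orientable surface χ = 2 − 2g, so g = (2 − (-4))/2 = 3.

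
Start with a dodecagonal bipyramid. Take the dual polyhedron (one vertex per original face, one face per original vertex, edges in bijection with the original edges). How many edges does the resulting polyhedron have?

36

The base solid has V = 14, E = 36, F = 24.
The dual swaps V and F and preserves E: V′ = F = 24, E′ = E = 36, F′ = V = 14.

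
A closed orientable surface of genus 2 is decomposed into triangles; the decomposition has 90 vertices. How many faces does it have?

184

χ = 2 − 2·2 = -2, and every face is a triangle so 3F = 2E.
V − E + F = -2 with E = 3F/2 gives 90 − (3/2 − 1)·F = -2, so F = 184 and E = 276.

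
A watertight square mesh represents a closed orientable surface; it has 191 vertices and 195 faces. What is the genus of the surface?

3

Every face is a square, so 2E = 4·195 = 780, giving E = 390.
χ = V − E + F = 191 − 390 + 195 = -4.
For a closed orientable surface χ = 2 − 2g, so g = (2 − (-4))/2 = 3.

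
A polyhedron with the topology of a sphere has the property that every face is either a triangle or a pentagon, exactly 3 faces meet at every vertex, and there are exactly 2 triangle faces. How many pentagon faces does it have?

6

Let x be the number of pentagons; then F = 2 + x.
Edge–face incidences: 2E = 3·2 + 5·x = 6 + 5x.
Every vertex has degree 3, so 3V = 2E.
Euler: V − E + F = 2 ⇒ (2E)/3 − E + (2 + x) = 2.
Multiply by 6: 2·(2E) − 3·(2E) + 6·(2 + x) = 12, i.e. 12 + 6x − (6 + 5x) = 12.
Collecting terms: x + 6 = 12, so x = 6.
Then 2E = 6 + 5·6 = 36, so E = 18, V = 2E/3 = 12, F = 2 + 6 = 8.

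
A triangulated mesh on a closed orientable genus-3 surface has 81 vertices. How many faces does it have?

170

χ = 2 − 2·3 = -4, and every face is a triangle so 3F = 2E.
V − E + F = -4 with E = 3F/2 gives 81 − (3/2 − 1)·F = -4, so F = 170 and E = 255.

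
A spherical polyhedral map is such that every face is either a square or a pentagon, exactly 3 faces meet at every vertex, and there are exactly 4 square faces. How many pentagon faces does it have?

4

Let x be the number of pentagons; then F = 4 + x.
Edge–face incidences: 2E = 4·4 + 5·x = 16 + 5x.
Every vertex has degree 3, so 3V = 2E.
Euler: V − E + F = 2 ⇒ (2E)/3 − E + (4 + x) = 2.
Multiply by 6: 2·(2E) − 3·(2E) + 6·(4 + x) = 12, i.e. 24 + 6x − (16 + 5x) = 12.
Collecting terms: x + 8 = 12, so x = 4.
Then 2E = 16 + 5·4 = 36, so E = 18, V = 2E/3 = 12, F = 4 + 4 = 8.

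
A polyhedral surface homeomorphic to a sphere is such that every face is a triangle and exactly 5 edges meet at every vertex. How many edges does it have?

30

Each face has 3 edges and each edge borders two faces, so 2E = 3F.
Each vertex has degree 5, so 5V = 2E and hence V = 3F/5.
Euler: V − E + F = 2 ⇒ (3F/5) − (3F/2) + F = 2.
Multiply by 10: (6 − 15 + 10)F = 20, i.e. 1F = 20.
So F = 20, E = 3·20/2 = 30, V = 3·20/5 = 12.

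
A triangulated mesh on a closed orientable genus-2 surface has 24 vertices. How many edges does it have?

78

χ = 2 − 2·2 = -2, and every face is a triangle so 3F = 2E.
V − E + F = -2 with E = 3F/2 gives 24 − (3/2 − 1)·F = -2, so F = 52 and E = 78.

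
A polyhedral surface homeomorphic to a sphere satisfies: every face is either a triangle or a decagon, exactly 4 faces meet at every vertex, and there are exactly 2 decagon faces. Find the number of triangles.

Let x be the number of triangles; then F = 2 + x.
Edge–face incidences: 2E = 10·2 + 3·x = 20 + 3x.
Every vertex has degree 4, so 4V = 2E.
Euler: V − E + F = 2 ⇒ (2E)/4 − E + (2 + x) = 2.
Multiply by 8: 2·(2E) − 4·(2E) + 8·(2 + x) = 16, i.e. 16 + 8x − 2·(20 + 3x) = 16.
Collecting terms: 2x − 24 = 16, so 2x = 40, so x = 20.
Then 2E = 20 + 3·20 = 80, so E = 40, V = 2E/4 = 20, F = 2 + 20 = 22.

20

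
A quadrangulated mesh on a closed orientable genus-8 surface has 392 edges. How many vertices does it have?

χ = 2 − 2·8 = -14, and every face is a square so 4F = 2E.
F = 2E/4 = 196. Then V = -14 + E − F = -14 + 392 − 196 = 182.

182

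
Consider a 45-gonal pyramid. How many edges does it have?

90

A pyramid on an n-gon base has one n-gon and n triangles: V = 45 + 1 = 46, E = 2·45 = 90, F = 45 + 1 = 46.
Check: V − E + F = 46 − 90 + 46 = 2.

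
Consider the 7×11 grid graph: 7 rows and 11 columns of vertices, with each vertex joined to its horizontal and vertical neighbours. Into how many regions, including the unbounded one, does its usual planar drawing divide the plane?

The grid has V = 7·11 = 77 vertices and E = 7·10 + 11·6 = 136 edges.
F = 2 − V + E = 2 − 77 + 136 = 61.

61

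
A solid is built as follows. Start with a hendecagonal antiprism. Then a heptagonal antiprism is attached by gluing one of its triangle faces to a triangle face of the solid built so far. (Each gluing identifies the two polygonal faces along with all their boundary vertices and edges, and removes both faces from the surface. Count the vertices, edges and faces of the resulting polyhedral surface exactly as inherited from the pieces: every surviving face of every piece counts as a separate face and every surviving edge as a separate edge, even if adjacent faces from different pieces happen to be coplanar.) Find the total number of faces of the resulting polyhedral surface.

38

A hendecagonal antiprism: V=22, E=44, F=24.
Attach a heptagonal antiprism (V=14, E=28, F=16) along a 3-gon: merge 3 vertices and 3 edges, delete both glued faces → V=33, E=69, F=38.
Check: V − E + F = 33 − 69 + 38 = 2.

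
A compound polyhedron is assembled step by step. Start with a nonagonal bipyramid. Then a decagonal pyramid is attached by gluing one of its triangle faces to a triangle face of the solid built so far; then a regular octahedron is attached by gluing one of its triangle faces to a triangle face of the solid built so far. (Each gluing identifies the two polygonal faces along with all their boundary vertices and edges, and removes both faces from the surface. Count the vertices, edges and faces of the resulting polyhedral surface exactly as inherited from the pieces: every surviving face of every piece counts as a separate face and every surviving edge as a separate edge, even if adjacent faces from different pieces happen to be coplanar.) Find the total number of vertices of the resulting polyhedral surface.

22

A nonagonal bipyramid: V=11, E=27, F=18.
Attach a decagonal pyramid (V=11, E=20, F=11) along a 3-gon: merge 3 vertices and 3 edges, delete both glued faces → V=19, E=44, F=27.
Attach a regular octahedron (V=6, E=12, F=8) along a 3-gon: merge 3 vertices and 3 edges, delete both glued faces → V=22, E=53, F=33.
Check: V − E + F = 22 − 53 + 33 = 2.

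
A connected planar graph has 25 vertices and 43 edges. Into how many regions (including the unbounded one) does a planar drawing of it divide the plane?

Euler's formula for a connected plane graph: V − E + F = 2, so F = 2 − 25 + 43 = 20.

20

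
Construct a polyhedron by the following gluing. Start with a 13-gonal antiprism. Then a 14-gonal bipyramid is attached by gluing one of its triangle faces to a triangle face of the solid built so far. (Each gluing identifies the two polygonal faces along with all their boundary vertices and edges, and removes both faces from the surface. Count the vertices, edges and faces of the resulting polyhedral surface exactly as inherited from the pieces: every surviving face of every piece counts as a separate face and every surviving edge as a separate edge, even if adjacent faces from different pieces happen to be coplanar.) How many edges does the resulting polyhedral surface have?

A 13-gonal antiprism: V=26, E=52, F=28.
Attach a 14-gonal bipyramid (V=16, E=42, F=28) along a 3-gon: merge 3 vertices and 3 edges, delete both glued faces → V=39, E=91, F=54.
Check: V − E + F = 39 − 91 + 54 = 2.

91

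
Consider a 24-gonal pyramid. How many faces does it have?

A pyramid on an n-gon base has one n-gon and n triangles: V = 24 + 1 = 25, E = 2·24 = 48, F = 24 + 1 = 25.

25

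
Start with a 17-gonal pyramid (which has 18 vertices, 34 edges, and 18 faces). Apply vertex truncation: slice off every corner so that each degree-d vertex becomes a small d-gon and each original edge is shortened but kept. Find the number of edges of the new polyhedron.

102

Truncation replaces each original edge-end by a new vertex, so V′ = 2E = 68.
Each original edge survives, and each old vertex of degree d contributes d new edges; summing degrees gives Σd = 2E, so E′ = E + 2E = 3E = 102.
Each original face survives and each original vertex becomes one new face: F′ = F + V = 36.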